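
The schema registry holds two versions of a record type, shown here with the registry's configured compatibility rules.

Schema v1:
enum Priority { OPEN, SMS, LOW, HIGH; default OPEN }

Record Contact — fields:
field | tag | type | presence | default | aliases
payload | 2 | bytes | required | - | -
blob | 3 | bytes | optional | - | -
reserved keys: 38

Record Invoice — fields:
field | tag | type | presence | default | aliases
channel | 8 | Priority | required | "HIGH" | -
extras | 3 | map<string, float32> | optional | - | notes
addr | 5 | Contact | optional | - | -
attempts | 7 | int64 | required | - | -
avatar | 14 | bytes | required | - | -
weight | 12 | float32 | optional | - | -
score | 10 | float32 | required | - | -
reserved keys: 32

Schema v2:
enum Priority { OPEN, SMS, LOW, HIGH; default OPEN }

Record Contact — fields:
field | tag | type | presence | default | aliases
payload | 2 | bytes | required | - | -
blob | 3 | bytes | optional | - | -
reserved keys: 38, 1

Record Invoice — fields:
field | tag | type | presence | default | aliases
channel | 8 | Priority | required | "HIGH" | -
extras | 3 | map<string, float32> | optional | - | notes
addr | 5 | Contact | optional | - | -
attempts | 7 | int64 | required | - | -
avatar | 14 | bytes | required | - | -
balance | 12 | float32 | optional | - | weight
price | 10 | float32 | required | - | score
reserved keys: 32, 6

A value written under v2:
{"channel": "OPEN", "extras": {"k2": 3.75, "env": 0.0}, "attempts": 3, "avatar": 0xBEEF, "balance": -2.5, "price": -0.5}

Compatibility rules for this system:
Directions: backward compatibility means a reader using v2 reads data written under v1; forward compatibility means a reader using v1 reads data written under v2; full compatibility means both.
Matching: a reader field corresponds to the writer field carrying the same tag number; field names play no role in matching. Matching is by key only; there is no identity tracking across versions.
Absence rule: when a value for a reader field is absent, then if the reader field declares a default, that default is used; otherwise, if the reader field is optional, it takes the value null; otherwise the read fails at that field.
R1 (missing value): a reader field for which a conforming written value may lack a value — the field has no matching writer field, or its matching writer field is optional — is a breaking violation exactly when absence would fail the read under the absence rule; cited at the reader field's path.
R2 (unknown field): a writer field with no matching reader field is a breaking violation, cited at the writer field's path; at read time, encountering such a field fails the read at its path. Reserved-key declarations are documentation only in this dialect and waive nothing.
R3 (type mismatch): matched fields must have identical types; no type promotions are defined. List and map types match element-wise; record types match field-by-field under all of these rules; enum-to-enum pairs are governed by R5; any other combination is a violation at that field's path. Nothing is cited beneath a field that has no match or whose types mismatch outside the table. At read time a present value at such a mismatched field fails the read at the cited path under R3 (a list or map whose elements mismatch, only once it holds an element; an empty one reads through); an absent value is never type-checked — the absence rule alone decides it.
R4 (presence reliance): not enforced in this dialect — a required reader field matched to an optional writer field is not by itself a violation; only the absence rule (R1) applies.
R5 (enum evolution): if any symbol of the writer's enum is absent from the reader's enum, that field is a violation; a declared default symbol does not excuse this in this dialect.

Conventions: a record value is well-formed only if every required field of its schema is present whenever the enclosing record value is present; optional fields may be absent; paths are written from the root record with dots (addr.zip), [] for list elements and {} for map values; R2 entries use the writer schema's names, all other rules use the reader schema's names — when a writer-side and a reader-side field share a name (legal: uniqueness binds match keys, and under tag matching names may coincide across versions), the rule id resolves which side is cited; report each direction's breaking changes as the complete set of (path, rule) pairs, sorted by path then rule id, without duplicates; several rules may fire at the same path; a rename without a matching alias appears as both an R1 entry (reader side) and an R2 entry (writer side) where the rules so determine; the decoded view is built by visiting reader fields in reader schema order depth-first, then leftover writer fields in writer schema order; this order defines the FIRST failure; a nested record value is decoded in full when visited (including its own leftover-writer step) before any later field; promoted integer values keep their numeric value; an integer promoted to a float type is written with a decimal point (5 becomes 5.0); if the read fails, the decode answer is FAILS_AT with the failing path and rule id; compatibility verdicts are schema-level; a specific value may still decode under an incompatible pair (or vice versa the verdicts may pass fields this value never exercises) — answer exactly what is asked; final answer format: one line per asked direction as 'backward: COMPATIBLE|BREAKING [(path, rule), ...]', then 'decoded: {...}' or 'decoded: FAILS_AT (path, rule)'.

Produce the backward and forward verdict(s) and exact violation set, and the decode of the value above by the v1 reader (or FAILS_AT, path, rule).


backward: COMPATIBLE []; forward: COMPATIBLE []; decoded: {"channel": "OPEN", "extras": {"k2": 3.75, "env": 0.0}, "addr": null, "attempts": 3, "avatar": 0xBEEF, "weight": -2.5, "score": -0.5}

in Invoice below, arrows point writer -> reader
backward analysis of Invoice with v2 as reader and v1 as writer:
  Priority -> Priority, writer required: channel aligns to channel
  map<string, float32> -> map<string, float32>, writer optional: extras aligns to extras
  Contact -> Contact, writer optional: addr aligns to addr
  int64 -> int64, writer required: attempts aligns to attempts
  bytes -> bytes, writer required: avatar aligns to avatar
  float32 -> float32, writer optional: balance aligns to weight
  float32 -> float32, writer required: price aligns to score
  bytes -> bytes, writer required: addr.payload aligns to addr.payload
  bytes -> bytes, writer optional: addr.blob aligns to addr.blob
  nothing fires on Invoice: backward is COMPATIBLE
forward analysis of Invoice with v1 as reader and v2 as writer:
  Priority -> Priority, writer required: channel aligns to channel
  map<string, float32> -> map<string, float32>, writer optional: extras aligns to extras
  Contact -> Contact, writer optional: addr aligns to addr
  int64 -> int64, writer required: attempts aligns to attempts
  bytes -> bytes, writer required: avatar aligns to avatar
  float32 -> float32, writer optional: weight aligns to balance
  float32 -> float32, writer required: score aligns to price
  bytes -> bytes, writer required: addr.payload aligns to addr.payload
  bytes -> bytes, writer optional: addr.blob aligns to addr.blob
  nothing fires on Invoice: forward is COMPATIBLE
decoding the Invoice value with the v1 reader:
  channel := "OPEN"
  extras := {"k2": 3.75, "env": 0.0}
  addr := null (missing; optional => null)
  attempts := 3
  avatar := 0xBEEF
  weight := -2.5 (from writer balance)
  score := -0.5 (from writer price)
  => decoded: {"channel": "OPEN", "extras": {"k2": 3.75, "env": 0.0}, "addr": null, "attempts": 3, "avatar": 0xBEEF, "weight": -2.5, "score": -0.5}


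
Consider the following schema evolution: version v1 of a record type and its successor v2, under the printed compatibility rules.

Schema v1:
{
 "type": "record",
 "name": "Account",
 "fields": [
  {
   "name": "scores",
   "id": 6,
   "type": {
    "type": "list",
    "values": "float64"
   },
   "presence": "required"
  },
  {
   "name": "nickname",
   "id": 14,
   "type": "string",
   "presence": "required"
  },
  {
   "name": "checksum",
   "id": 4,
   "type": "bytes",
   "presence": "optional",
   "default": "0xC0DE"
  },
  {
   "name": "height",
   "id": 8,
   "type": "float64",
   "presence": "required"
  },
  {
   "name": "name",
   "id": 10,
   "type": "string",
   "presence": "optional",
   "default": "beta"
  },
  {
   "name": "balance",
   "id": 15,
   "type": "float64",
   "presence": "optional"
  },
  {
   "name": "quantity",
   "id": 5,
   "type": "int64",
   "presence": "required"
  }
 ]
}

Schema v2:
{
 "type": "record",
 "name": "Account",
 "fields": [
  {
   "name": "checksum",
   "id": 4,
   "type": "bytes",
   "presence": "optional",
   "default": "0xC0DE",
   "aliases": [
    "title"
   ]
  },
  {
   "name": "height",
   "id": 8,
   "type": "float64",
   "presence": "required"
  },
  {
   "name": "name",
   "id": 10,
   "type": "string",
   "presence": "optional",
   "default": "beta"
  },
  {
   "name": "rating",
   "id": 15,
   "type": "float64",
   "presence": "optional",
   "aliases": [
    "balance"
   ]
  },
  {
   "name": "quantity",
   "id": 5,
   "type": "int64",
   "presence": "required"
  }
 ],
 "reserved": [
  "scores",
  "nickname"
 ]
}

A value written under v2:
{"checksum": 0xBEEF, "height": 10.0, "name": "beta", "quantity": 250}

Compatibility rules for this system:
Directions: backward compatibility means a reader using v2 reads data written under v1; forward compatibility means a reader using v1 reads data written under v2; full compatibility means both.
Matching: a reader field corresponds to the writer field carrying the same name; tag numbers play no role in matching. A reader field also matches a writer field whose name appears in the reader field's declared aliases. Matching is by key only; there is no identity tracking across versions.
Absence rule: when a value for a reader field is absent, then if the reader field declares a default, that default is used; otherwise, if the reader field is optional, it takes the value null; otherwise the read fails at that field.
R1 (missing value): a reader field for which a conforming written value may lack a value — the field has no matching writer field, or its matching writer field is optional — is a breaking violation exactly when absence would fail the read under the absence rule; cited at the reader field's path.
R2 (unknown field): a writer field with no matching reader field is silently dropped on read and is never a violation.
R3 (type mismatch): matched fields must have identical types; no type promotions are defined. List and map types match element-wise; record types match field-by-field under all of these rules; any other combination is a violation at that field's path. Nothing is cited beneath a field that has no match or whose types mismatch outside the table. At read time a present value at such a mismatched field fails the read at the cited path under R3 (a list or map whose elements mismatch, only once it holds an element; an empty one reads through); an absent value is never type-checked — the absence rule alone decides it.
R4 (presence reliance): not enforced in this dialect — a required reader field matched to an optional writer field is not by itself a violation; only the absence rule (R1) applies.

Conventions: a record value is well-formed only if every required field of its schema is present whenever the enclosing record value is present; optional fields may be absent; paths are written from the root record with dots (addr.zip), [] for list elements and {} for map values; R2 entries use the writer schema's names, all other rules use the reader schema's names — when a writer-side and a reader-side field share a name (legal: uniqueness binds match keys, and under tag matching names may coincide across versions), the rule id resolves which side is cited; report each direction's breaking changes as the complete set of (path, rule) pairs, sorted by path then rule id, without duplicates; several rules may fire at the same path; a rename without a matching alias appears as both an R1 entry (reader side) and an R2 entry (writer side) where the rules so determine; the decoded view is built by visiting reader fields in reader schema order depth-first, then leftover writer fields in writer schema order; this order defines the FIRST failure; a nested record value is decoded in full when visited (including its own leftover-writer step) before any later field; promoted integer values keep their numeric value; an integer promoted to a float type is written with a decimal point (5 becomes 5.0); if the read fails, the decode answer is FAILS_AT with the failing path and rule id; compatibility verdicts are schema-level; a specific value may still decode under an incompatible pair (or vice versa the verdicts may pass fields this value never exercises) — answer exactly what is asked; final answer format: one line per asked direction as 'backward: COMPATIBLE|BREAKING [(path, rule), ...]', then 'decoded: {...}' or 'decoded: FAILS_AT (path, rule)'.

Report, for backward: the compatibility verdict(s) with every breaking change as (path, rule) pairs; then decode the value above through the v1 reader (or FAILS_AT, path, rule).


arrows below run writer -> reader for Account
backward analysis of Account with v2 as reader and v1 as writer:
  writer optional, bytes -> bytes: reader checksum maps from writer checksum
  writer required, float64 -> float64: reader height maps from writer height
  writer optional, string -> string: reader name maps from writer name
  writer optional, float64 -> float64: reader rating maps from writer balance
  writer required, int64 -> int64: reader quantity maps from writer quantity
  writer scores: unknown to reader
  writer nickname: unknown to reader
  nothing fires on Account: backward is COMPATIBLE
migrating the Account value to v1:
  read fails at scores under R1 (no fill)
  => FAILS_AT (scores, R1)
the rest of the Account diff is inert for this question:
  renamed field balance to rating in record Account (alias balance declared on the renamed field) -> fires no rule on Account, leaving the asked answer as it is
  removed field nickname from record Account (its key "nickname" joins the reserved list) -> fires only in the forward direction of Account, which is not asked here

backward: COMPATIBLE []; decoded: FAILS_AT (scores, R1)


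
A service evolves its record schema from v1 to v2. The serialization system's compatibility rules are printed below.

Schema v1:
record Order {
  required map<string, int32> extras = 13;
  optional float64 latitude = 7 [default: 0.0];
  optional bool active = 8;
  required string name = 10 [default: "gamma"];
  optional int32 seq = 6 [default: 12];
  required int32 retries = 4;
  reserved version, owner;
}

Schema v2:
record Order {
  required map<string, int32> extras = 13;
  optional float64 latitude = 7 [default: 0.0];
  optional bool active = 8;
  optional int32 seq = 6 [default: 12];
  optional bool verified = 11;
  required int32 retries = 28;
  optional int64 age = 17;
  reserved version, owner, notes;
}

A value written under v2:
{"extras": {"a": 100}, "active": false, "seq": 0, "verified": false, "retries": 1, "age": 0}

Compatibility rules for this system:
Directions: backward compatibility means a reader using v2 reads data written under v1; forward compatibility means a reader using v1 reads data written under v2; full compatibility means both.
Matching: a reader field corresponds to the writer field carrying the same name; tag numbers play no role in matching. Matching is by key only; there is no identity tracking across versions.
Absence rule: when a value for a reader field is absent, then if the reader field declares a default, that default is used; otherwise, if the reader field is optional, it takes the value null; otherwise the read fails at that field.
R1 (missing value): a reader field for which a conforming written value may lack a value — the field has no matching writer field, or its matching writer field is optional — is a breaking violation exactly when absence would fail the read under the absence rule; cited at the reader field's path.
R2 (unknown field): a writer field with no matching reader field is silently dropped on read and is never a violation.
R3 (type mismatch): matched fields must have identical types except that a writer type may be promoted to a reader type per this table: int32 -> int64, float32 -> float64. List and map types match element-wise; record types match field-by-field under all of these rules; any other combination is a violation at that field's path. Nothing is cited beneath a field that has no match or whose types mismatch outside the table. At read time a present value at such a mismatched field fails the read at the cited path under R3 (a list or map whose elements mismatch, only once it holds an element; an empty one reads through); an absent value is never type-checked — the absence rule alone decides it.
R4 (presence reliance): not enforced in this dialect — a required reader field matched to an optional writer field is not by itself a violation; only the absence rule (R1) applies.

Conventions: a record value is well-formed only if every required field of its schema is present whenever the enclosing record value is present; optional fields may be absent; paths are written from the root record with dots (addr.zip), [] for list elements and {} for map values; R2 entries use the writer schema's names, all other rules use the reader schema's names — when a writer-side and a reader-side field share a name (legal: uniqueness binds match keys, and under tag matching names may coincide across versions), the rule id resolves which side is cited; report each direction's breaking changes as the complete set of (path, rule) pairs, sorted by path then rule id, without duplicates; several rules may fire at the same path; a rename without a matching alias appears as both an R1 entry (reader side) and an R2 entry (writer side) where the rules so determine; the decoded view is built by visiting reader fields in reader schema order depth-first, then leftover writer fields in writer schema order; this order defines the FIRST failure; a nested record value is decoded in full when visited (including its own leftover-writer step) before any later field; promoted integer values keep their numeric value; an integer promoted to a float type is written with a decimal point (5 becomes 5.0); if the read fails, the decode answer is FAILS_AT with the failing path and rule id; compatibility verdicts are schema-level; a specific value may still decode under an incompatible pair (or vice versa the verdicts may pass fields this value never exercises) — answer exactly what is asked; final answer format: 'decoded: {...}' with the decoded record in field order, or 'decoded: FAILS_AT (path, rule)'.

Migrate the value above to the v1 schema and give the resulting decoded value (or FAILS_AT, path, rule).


decoded: {"extras": {"a": 100}, "latitude": 0.0, "active": false, "name": "gamma", "seq": 0, "retries": 1}

the writer's type comes first in each Order pair
decode walk for Order under reader schema v1:
  extras := {"a": 100}
  latitude := 0.0 (no value, default fills)
  active := false
  name := "gamma" (no value, default fills)
  seq := 0
  retries := 1
  writer verified: unmatched, discarded
  writer age: unmatched, discarded
  => decoded: {"extras": {"a": 100}, "latitude": 0.0, "active": false, "name": "gamma", "seq": 0, "retries": 1}
checking off the Order differences that do not matter here:
  removed field name from record Order -> no rule fires on it and the decoded Order view is identical with or without it
  added field age to record Order: optional int64, tag 17 (in v2 it sits last) -> no rule fires on it and the decoded Order view is identical with or without it
  field retries in record Order: tag 4 changed to 28 -> no rule fires on it and the decoded Order view is identical with or without it
  added field verified to record Order: optional bool, tag 11 (in v2 it sits immediately before retries) -> no rule fires on it and the decoded Order view is identical with or without it


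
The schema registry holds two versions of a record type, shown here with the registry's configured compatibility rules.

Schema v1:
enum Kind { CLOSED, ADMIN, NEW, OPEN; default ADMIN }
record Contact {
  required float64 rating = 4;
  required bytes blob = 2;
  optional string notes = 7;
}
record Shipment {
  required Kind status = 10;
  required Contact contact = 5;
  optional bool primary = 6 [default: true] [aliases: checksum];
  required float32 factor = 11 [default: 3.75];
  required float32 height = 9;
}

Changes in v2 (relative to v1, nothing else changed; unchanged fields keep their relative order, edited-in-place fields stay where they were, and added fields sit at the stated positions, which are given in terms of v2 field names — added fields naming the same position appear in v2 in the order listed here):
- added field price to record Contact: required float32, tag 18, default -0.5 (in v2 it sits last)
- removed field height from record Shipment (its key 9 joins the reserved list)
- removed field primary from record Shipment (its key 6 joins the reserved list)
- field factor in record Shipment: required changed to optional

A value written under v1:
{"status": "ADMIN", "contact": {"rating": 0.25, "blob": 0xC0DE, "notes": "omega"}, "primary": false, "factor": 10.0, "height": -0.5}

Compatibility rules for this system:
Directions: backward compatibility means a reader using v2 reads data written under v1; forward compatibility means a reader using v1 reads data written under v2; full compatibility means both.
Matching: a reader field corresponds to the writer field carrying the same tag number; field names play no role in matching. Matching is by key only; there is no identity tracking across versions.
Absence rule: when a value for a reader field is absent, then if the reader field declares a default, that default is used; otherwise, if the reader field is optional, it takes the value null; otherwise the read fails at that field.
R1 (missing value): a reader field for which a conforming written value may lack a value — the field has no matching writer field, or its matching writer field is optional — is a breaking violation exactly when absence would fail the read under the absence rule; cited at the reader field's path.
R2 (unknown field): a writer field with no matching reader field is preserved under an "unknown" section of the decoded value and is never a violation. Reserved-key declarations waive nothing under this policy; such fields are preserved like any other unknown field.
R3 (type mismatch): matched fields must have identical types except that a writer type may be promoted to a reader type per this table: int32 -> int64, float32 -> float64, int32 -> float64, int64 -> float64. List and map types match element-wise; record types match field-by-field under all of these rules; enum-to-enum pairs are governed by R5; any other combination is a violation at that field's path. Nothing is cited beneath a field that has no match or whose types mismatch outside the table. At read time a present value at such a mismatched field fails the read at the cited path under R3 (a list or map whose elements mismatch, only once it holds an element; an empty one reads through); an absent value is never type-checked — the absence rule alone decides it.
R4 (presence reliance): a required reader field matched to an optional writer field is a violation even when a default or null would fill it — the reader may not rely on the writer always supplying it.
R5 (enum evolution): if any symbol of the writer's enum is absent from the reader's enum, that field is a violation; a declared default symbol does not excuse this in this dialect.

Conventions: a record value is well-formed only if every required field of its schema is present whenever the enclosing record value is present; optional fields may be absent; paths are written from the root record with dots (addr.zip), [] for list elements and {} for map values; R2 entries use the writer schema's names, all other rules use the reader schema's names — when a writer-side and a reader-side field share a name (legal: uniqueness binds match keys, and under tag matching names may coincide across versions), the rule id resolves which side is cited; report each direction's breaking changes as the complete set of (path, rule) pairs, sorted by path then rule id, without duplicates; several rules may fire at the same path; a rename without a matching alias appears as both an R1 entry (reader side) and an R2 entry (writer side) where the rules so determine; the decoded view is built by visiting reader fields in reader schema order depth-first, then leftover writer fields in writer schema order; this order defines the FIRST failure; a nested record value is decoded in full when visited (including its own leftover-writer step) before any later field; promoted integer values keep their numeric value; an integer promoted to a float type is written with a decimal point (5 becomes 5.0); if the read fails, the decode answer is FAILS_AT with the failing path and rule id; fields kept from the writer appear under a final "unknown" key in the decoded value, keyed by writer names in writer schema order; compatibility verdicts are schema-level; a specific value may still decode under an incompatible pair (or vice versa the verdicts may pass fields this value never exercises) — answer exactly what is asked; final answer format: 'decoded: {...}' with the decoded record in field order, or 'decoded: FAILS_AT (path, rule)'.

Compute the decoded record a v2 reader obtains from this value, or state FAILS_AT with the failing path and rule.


decoded: {"status": "ADMIN", "contact": {"rating": 0.25, "blob": 0xC0DE, "notes": "omega", "price": -0.5}, "factor": 10.0, "unknown": {"primary": false, "height": -0.5}}

in Shipment below, arrows point writer -> reader
decoding the Shipment value with the v2 reader:
  status := "ADMIN"
  contact.rating := 0.25
  contact.blob := 0xC0DE
  contact.notes := "omega"
  contact.price := -0.5 (no value, default fills)
  factor := 10.0
  writer primary: kept under "unknown"
  writer height: kept under "unknown"
  => decoded: {"status": "ADMIN", "contact": {"rating": 0.25, "blob": 0xC0DE, "notes": "omega", "price": -0.5}, "factor": 10.0, "unknown": {"primary": false, "height": -0.5}}
the rest of the Shipment diff is inert for this question:
  field factor in record Shipment: required changed to optional -> schema-level compatibility only; this Shipment value's decode is unchanged


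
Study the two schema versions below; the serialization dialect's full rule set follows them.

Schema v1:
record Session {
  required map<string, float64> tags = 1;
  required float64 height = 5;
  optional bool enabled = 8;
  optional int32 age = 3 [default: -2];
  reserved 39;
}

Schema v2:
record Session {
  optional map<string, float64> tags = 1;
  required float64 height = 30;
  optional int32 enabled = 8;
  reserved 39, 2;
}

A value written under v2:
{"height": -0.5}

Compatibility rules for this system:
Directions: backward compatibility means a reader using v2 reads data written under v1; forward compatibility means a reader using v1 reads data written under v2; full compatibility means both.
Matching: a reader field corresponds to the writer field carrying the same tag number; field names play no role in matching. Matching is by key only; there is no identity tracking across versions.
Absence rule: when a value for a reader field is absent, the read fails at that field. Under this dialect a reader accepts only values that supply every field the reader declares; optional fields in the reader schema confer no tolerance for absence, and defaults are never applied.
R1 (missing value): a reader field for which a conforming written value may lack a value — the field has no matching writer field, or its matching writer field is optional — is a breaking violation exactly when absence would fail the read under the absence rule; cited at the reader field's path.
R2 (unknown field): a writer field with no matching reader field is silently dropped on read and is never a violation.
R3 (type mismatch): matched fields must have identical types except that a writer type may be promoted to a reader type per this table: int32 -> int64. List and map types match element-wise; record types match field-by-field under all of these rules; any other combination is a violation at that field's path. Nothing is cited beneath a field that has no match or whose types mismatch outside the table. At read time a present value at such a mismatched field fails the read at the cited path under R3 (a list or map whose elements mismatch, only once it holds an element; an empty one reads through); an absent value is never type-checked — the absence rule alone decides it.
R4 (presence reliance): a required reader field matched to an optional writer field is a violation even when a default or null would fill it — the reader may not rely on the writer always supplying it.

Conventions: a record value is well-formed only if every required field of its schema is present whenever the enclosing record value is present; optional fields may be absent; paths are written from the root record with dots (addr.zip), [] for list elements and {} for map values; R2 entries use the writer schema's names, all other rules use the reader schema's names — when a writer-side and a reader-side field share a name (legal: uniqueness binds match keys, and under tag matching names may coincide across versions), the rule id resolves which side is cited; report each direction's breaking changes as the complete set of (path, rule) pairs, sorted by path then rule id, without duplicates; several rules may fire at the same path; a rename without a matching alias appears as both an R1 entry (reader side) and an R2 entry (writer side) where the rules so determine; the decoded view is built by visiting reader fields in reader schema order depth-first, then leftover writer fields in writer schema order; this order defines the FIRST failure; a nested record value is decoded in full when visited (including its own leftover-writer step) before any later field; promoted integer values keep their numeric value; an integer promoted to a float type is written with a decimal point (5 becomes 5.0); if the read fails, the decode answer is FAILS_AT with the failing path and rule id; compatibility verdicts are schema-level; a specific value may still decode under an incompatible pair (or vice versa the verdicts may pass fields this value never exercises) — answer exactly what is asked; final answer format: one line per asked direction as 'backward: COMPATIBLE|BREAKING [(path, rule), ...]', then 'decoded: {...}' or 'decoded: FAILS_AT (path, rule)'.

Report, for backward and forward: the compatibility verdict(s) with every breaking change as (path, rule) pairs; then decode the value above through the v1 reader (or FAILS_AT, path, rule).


backward: BREAKING [(enabled, R1), (enabled, R3), (height, R1)]; forward: BREAKING [(age, R1), (enabled, R1), (enabled, R3), (height, R1), (tags, R1), (tags, R4)]; decoded: FAILS_AT (tags, R1)

each type pair in Session: writer, then reader
backward pass over Session, reader schema v2, writer schema v1:
  tags <- tags (map<string, float64> -> map<string, float64>, writer required)
  height has no writer counterpart
  enabled <- enabled (bool -> int32, writer optional)
  writer field height has no reader counterpart
  writer field age has no reader counterpart
  violation R1 at enabled
  violation R3 at enabled
  violation R1 at height
  => backward verdict for Session: BREAKING, 3 violation(s)
forward pass over Session, reader schema v1, writer schema v2:
  tags <- tags (map<string, float64> -> map<string, float64>, writer optional)
  height has no writer counterpart
  enabled <- enabled (int32 -> bool, writer optional)
  age has no writer counterpart
  writer field height has no reader counterpart
  violation R1 at age
  violation R1 at enabled
  violation R3 at enabled
  violation R1 at height
  violation R1 at tags
  violation R4 at tags
  => forward verdict for Session: BREAKING, 6 violation(s)
migrating the Session value to v1:
  read fails at tags under R1 (no fill)
  => FAILS_AT (tags, R1)


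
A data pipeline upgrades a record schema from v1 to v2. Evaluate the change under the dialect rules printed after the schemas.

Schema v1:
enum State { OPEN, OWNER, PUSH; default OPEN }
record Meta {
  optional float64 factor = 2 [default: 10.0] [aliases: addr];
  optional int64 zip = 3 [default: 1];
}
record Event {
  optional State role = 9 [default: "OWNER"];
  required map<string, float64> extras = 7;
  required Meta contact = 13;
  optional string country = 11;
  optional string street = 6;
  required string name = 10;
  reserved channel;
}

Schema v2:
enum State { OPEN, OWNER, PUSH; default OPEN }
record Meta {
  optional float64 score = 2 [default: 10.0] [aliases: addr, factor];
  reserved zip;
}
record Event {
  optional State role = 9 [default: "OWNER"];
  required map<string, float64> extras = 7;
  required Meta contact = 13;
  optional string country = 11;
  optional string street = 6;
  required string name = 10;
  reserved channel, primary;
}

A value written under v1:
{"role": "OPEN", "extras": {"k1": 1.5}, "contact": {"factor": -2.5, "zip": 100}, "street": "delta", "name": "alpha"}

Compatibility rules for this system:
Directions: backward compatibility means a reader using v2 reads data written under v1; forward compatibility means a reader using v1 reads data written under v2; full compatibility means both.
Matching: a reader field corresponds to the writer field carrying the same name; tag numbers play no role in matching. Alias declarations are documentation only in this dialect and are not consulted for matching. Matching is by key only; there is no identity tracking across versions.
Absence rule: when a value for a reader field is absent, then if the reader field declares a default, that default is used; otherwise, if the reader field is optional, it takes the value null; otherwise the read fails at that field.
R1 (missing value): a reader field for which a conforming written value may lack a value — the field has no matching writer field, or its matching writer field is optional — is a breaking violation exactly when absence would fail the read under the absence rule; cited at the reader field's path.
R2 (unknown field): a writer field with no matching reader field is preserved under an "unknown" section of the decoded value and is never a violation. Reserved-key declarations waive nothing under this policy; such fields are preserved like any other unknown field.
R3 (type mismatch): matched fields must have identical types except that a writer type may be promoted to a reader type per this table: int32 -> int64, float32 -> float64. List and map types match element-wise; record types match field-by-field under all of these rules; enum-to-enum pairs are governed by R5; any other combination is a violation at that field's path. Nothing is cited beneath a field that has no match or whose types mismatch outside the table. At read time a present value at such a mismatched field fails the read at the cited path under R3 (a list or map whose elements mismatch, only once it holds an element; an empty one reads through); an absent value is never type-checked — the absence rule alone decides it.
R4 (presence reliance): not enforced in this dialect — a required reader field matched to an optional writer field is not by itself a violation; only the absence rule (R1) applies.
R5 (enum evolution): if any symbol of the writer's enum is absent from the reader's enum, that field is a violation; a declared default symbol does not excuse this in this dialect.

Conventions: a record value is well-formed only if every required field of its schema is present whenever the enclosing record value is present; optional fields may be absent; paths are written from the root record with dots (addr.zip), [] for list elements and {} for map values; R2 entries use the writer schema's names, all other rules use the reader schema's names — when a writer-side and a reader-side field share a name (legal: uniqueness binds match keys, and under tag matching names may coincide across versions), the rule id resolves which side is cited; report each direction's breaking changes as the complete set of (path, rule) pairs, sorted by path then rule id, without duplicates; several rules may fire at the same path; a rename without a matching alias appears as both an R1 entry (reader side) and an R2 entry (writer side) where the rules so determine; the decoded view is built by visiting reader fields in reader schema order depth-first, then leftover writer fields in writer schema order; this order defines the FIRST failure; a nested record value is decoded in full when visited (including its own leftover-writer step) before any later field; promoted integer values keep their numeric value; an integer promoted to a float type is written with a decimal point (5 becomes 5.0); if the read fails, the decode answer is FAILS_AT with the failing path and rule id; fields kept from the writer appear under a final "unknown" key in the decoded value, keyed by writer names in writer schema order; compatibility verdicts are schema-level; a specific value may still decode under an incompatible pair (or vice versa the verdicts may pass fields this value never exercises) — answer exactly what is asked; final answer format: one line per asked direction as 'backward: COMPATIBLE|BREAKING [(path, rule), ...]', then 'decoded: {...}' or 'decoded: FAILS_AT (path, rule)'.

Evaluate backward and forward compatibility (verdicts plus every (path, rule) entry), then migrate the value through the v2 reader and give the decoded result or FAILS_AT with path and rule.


in Event below, arrows point writer -> reader
backward pass over Event, reader schema v2, writer schema v1:
  role: paired with writer role (State -> State; writer optional)
  extras: paired with writer extras (map<string, float64> -> map<string, float64>; writer required)
  contact: paired with writer contact (Meta -> Meta; writer required)
  country: paired with writer country (string -> string; writer optional)
  street: paired with writer street (string -> string; writer optional)
  name: paired with writer name (string -> string; writer required)
  contact.score: no writer match
  writer contact.factor: unknown to reader
  writer contact.zip: unknown to reader
  => no violations; backward on Event: COMPATIBLE
forward pass over Event, reader schema v1, writer schema v2:
  role: paired with writer role (State -> State; writer optional)
  extras: paired with writer extras (map<string, float64> -> map<string, float64>; writer required)
  contact: paired with writer contact (Meta -> Meta; writer required)
  country: paired with writer country (string -> string; writer optional)
  street: paired with writer street (string -> string; writer optional)
  name: paired with writer name (string -> string; writer required)
  contact.factor: no writer match
  contact.zip: no writer match
  writer contact.score: unknown to reader
  => no violations; forward on Event: COMPATIBLE
decode (reader v2):
  role := "OPEN"
  extras := {"k1": 1.5}
  contact.score := 10.0 (absent -> default)
  writer contact.factor: kept under "unknown"
  writer contact.zip: kept under "unknown"
  country := null (absent, optional -> null)
  street := "delta"
  name := "alpha"
  => decoded: {"role": "OPEN", "extras": {"k1": 1.5}, "contact": {"score": 10.0, "unknown": {"factor": -2.5, "zip": 100}}, "country": null, "street": "delta", "name": "alpha"}

backward: COMPATIBLE []; forward: COMPATIBLE []; decoded: {"role": "OPEN", "extras": {"k1": 1.5}, "contact": {"score": 10.0, "unknown": {"factor": -2.5, "zip": 100}}, "country": null, "street": "delta", "name": "alpha"}


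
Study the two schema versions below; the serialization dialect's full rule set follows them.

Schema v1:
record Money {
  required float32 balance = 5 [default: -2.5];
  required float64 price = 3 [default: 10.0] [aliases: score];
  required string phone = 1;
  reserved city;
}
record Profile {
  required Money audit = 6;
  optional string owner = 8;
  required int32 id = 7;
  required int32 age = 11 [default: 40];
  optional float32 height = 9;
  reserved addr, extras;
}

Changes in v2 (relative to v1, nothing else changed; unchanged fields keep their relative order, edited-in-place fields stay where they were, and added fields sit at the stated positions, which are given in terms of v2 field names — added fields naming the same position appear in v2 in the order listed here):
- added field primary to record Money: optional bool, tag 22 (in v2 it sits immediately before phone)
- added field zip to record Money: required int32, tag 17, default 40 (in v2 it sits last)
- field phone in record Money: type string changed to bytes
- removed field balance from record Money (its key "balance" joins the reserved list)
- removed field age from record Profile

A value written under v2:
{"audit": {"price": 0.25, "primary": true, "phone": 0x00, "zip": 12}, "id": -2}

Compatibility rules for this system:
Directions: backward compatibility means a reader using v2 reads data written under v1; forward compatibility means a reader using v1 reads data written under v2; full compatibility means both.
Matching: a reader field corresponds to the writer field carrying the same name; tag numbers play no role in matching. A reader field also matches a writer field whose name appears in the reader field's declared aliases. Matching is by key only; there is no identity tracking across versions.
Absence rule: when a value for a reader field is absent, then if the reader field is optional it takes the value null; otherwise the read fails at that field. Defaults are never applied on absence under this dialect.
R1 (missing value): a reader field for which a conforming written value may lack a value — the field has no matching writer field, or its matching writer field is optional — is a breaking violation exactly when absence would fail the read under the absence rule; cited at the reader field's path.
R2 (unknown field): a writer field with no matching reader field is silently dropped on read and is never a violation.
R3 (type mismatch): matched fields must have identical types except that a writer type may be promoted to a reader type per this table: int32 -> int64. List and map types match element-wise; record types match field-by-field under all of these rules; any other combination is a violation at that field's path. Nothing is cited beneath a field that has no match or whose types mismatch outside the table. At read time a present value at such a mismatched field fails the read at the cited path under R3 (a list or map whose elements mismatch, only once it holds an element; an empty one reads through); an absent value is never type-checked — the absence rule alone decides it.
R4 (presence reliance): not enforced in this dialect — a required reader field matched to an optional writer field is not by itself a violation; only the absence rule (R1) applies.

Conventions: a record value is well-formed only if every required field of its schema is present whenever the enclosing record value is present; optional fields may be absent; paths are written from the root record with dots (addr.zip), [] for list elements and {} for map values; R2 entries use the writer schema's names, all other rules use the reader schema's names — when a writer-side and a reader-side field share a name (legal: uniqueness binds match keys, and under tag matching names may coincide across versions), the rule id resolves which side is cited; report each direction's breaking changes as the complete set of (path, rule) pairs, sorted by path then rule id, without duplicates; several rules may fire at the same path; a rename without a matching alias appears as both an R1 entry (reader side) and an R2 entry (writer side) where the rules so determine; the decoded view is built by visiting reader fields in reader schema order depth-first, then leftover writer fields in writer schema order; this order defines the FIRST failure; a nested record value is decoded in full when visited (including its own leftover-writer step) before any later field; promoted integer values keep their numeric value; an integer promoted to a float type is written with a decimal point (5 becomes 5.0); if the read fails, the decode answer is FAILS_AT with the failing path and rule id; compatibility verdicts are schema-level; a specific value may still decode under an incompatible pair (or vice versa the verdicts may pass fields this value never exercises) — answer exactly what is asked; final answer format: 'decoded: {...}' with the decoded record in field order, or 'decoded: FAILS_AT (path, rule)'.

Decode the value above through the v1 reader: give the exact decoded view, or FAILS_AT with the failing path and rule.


each type pair in Profile: writer, then reader
decode walk for Profile under reader schema v1:
  read fails at audit.balance under R1 (no fill)
  => FAILS_AT (audit.balance, R1)
remaining Profile differences; none change what is asked:
  added field zip to record Money: required int32, tag 17, default 40 (in v2 it sits last) -> changes Profile's schema-level verdicts only — the decode of this value is the same
  added field primary to record Money: optional bool, tag 22 (in v2 it sits immediately before phone) -> no rule fires on it and the decoded Profile view is identical with or without it
  field phone in record Money: type string changed to bytes -> changes Profile's schema-level verdicts only — the decode of this value is the same
  removed field age from record Profile -> changes Profile's schema-level verdicts only — the decode of this value is the same

decoded: FAILS_AT (audit.balance, R1)
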